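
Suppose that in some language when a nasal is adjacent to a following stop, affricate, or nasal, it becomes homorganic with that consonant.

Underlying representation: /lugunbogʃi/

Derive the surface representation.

/n/ before /b/ (labial) → [m]

[lugumbogʃi]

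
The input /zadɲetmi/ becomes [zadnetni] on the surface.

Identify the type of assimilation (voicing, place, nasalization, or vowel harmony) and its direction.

/ɲ/→[n] /m/→[n].
Each target copies a feature from the preceding segment, so the direction is progressive.

place assimilation, progressive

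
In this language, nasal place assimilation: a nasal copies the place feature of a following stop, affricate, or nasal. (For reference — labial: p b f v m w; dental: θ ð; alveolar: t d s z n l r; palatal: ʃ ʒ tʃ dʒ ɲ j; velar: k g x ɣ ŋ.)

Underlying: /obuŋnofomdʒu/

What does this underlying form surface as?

[obunnofoɲdʒu]

/ŋ/ before /n/ (alveolar) → [n]
/m/ before /dʒ/ (palatal) → [ɲ]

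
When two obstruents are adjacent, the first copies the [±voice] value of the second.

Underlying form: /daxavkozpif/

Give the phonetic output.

/v/ before /k/ (voiceless) → [f]
/z/ before /p/ (voiceless) → [s]

[daxafkospif]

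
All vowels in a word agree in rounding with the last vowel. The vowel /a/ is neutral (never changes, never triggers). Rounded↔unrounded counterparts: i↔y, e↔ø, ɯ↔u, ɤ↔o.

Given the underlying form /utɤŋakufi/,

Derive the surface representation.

/u/ harmonizes with /i/ ([-round]) → [ɯ]
/u/ harmonizes with /i/ ([-round]) → [ɯ]

[ɯtɤŋakɯfi]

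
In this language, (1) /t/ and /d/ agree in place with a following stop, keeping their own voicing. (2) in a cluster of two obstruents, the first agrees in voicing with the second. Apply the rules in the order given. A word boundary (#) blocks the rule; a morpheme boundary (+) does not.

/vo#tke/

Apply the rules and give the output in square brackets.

[vo#kke]

Rule 1: /t/ before /k/ (velar) → [k]
After rule 1: vo#kke
Rule 2: no segment meets the rule's conditions; no change.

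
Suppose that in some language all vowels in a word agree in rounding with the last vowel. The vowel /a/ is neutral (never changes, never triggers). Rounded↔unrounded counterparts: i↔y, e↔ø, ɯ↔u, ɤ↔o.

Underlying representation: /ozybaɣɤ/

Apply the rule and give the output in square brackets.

[ɤzibaɣɤ]

/o/ harmonizes with /ɤ/ ([-round]) → [ɤ]
/y/ harmonizes with /ɤ/ ([-round]) → [i]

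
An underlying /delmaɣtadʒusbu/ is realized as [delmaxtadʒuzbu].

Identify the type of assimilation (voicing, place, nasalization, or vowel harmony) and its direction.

voicing assimilation, regressive

/ɣ/→[x] /s/→[z].
Each target copies a feature from the following segment, so the direction is regressive.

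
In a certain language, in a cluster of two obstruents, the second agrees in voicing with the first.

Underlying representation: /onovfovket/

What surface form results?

/f/ after /v/ (voiced) → [v]
/k/ after /v/ (voiced) → [g]

[onovvovget]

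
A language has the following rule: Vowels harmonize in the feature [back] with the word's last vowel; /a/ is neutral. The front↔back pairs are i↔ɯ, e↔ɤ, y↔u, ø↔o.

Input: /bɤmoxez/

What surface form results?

/ɤ/ harmonizes with /e/ ([-back]) → [e]
/o/ harmonizes with /e/ ([-back]) → [ø]

[bemøxez]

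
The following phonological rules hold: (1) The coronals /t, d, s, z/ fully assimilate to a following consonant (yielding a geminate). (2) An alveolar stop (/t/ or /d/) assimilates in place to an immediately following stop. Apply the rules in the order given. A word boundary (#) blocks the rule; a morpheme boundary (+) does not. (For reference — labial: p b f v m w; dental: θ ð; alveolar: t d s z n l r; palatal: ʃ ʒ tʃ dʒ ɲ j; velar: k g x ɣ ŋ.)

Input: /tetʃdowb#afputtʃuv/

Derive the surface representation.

Rule 1: /t/ before /tʃ/ → [tʃ] (total assimilation)
After rule 1: tetʃdowb#afputʃtʃuv
Rule 2: no segment meets the rule's conditions; no change.

[tetʃdowb#afputʃtʃuv]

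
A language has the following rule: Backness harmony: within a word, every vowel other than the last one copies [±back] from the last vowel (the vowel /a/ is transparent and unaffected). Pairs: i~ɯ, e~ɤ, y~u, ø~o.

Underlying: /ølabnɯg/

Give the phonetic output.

/ø/ harmonizes with /ɯ/ ([+back]) → [o]

[olabnɯg]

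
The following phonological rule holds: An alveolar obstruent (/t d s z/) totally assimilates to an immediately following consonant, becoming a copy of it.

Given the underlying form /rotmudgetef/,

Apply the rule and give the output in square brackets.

/t/ before /m/ → [m] (total assimilation)
/d/ before /g/ → [g] (total assimilation)

[rommuggetef]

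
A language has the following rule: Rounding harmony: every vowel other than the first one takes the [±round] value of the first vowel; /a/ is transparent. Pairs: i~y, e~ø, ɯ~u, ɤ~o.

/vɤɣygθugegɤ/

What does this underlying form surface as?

/y/ harmonizes with /ɤ/ ([-round]) → [i]
/u/ harmonizes with /ɤ/ ([-round]) → [ɯ]

[vɤɣigθɯgegɤ]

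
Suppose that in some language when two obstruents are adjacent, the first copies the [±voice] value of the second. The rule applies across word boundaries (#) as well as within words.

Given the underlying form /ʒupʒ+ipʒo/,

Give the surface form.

/p/ before /ʒ/ (voiced) → [b]
/p/ before /ʒ/ (voiced) → [b]

[ʒubʒ+ibʒo]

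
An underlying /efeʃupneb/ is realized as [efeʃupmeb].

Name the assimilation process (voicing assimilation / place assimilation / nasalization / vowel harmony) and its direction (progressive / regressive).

place assimilation, progressive

/n/→[m].
Each target copies a feature from the preceding segment, so the direction is progressive.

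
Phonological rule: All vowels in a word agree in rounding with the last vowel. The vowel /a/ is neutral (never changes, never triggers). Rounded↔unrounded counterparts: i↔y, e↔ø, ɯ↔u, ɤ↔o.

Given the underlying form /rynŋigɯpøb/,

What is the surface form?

[rynŋygupøb]

/i/ harmonizes with /ø/ ([+round]) → [y]
/ɯ/ harmonizes with /ø/ ([+round]) → [u]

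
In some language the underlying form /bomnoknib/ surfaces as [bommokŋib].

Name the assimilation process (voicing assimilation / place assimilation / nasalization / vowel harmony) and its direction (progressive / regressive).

/n/→[m] /n/→[ŋ].
Each target copies a feature from the preceding segment, so the direction is progressive.

place assimilation, progressive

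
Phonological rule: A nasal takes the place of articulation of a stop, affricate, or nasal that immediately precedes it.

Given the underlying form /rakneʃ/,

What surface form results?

/n/ after /k/ (velar) → [ŋ]

[rakŋeʃ]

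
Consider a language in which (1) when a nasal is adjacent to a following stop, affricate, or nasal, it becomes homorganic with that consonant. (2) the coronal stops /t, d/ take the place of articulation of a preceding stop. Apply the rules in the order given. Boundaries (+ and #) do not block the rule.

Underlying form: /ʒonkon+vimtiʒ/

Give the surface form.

[ʒoŋkon+vintiʒ]

Rule 1: /n/ before /k/ (velar) → [ŋ]
Rule 1: /m/ before /t/ (alveolar) → [n]
After rule 1: ʒoŋkon+vintiʒ
Rule 2: no segment meets the rule's conditions; no change.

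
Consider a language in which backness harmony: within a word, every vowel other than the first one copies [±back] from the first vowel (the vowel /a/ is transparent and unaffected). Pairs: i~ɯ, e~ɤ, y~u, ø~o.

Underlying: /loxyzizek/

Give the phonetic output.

[loxuzɯzɤk]

/y/ harmonizes with /o/ ([+back]) → [u]
/i/ harmonizes with /o/ ([+back]) → [ɯ]
/e/ harmonizes with /o/ ([+back]) → [ɤ]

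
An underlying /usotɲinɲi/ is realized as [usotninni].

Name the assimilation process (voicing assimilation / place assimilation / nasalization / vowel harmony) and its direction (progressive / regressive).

/ɲ/→[n] /ɲ/→[n].
Each target copies a feature from the preceding segment, so the direction is progressive.

place assimilation, progressive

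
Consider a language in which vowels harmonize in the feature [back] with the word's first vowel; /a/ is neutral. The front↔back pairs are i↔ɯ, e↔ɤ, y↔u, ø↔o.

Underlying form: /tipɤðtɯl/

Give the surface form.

/ɤ/ harmonizes with /i/ ([-back]) → [e]
/ɯ/ harmonizes with /i/ ([-back]) → [i]

[tipeðtil]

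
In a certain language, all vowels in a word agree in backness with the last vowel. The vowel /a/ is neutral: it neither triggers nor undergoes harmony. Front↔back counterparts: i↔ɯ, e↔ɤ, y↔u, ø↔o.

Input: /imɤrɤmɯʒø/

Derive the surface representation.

/ɤ/ harmonizes with /ø/ ([-back]) → [e]
/ɤ/ harmonizes with /ø/ ([-back]) → [e]
/ɯ/ harmonizes with /ø/ ([-back]) → [i]

[imeremiʒø]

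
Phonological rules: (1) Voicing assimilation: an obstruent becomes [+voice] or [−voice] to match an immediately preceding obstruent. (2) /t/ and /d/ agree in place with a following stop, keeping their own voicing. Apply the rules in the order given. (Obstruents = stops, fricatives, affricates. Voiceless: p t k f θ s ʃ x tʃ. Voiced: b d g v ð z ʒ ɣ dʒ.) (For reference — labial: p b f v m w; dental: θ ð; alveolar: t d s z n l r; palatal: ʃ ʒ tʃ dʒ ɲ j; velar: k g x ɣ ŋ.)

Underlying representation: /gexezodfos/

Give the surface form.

Rule 1: /f/ after /d/ (voiced) → [v]
After rule 1: gexezodvos
Rule 2: no segment meets the rule's conditions; no change.

[gexezodvos]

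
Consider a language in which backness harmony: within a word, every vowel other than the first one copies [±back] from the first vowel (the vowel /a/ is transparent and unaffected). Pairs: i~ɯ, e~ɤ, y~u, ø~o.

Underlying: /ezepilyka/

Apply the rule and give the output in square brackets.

no segment meets the rule's conditions; no change.

[ezepilyka]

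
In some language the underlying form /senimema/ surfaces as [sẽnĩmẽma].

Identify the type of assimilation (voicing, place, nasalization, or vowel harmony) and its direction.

nasalization, regressive

/e/→[ẽ] /i/→[ĩ] /e/→[ẽ].
Each target copies a feature from the following segment, so the direction is regressive.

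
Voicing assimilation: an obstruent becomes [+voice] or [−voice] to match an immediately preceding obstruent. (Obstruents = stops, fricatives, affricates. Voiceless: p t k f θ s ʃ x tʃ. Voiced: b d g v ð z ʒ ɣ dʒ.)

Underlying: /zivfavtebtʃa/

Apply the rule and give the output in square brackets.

[zivvavdebdʒa]

/f/ after /v/ (voiced) → [v]
/t/ after /v/ (voiced) → [d]
/tʃ/ after /b/ (voiced) → [dʒ]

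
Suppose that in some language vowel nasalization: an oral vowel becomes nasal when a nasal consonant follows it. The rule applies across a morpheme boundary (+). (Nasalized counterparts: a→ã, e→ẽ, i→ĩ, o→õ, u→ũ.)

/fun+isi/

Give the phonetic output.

[fũn+isi]

/u/ before nasal /n/ → [ũ]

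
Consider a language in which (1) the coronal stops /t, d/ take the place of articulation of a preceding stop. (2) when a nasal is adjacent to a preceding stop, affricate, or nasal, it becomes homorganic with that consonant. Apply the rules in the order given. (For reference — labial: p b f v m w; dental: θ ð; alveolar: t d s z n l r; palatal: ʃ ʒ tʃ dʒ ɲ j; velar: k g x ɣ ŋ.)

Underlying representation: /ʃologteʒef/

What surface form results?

[ʃologkeʒef]

Rule 1: /t/ after /g/ (velar) → [k]
After rule 1: ʃologkeʒef
Rule 2: no segment meets the rule's conditions; no change.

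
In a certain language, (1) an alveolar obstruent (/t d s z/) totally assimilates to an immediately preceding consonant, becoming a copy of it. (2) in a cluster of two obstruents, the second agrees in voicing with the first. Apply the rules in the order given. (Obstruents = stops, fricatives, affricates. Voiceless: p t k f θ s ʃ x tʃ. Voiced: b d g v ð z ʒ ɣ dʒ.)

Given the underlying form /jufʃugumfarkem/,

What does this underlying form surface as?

Rule 1: no segment meets the rule's conditions; no change.
After rule 1: jufʃugumfarkem
Rule 2: no segment meets the rule's conditions; no change.

[jufʃugumfarkem]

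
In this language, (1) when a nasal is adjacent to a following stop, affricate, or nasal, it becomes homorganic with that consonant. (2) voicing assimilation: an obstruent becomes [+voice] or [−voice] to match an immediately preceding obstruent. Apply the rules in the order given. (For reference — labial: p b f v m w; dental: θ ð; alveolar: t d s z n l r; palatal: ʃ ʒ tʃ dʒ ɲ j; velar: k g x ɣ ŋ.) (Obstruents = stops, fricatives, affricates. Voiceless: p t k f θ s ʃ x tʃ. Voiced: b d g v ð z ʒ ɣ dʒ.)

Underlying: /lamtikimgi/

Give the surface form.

Rule 1: /m/ before /t/ (alveolar) → [n]
Rule 1: /m/ before /g/ (velar) → [ŋ]
After rule 1: lantikiŋgi
Rule 2: no segment meets the rule's conditions; no change.

[lantikiŋgi]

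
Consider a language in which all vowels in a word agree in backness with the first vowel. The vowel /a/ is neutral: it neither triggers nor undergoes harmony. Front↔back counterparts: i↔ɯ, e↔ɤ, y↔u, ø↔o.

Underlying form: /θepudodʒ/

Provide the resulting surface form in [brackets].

[θepydødʒ]

/u/ harmonizes with /e/ ([-back]) → [y]
/o/ harmonizes with /e/ ([-back]) → [ø]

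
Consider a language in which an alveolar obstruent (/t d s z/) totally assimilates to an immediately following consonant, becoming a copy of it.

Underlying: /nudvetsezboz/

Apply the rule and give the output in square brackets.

/d/ before /v/ → [v] (total assimilation)
/t/ before /s/ → [s] (total assimilation)
/z/ before /b/ → [b] (total assimilation)

[nuvvessebboz]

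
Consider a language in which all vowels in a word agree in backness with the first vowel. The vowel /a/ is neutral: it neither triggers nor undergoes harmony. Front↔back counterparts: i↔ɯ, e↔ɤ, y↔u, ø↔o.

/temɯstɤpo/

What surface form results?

[temistepø]

/ɯ/ harmonizes with /e/ ([-back]) → [i]
/ɤ/ harmonizes with /e/ ([-back]) → [e]
/o/ harmonizes with /e/ ([-back]) → [ø]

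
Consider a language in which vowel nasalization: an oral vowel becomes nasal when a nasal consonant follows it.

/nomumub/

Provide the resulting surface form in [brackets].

[nõmũmub]

/o/ before nasal /m/ → [õ]
/u/ before nasal /m/ → [ũ]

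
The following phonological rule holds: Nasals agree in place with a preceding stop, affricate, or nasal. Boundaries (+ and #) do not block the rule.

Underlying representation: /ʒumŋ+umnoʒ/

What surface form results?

/ŋ/ after /m/ (labial) → [m]
/n/ after /m/ (labial) → [m]

[ʒumm+ummoʒ]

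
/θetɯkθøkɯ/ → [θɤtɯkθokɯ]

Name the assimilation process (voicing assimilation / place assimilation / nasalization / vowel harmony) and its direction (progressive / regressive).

/e/→[ɤ] /ø/→[o].
Vowels agree with the last vowel, so the harmony is regressive.

vowel harmony, regressive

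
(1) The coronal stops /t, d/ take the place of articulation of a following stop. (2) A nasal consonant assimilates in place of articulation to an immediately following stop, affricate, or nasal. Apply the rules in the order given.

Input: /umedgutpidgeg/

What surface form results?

[umegguppiggeg]

Rule 1: /d/ before /g/ (velar) → [g]
Rule 1: /t/ before /p/ (labial) → [p]
Rule 1: /d/ before /g/ (velar) → [g]
After rule 1: umegguppiggeg
Rule 2: no segment meets the rule's conditions; no change.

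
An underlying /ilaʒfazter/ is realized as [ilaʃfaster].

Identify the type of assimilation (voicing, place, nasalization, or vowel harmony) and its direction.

voicing assimilation, regressive

/ʒ/→[ʃ] /z/→[s].
Each target copies a feature from the following segment, so the direction is regressive.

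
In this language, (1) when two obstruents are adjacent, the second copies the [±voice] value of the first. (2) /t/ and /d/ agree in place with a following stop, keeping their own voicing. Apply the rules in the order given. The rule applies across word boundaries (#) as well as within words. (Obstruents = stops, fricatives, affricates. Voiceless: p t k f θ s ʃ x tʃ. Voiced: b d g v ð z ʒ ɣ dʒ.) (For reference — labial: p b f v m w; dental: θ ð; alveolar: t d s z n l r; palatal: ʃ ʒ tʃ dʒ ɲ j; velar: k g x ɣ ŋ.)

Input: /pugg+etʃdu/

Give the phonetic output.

[pugg+etʃtu]

Rule 1: /d/ after /tʃ/ (voiceless) → [t]
After rule 1: pugg+etʃtu
Rule 2: no segment meets the rule's conditions; no change.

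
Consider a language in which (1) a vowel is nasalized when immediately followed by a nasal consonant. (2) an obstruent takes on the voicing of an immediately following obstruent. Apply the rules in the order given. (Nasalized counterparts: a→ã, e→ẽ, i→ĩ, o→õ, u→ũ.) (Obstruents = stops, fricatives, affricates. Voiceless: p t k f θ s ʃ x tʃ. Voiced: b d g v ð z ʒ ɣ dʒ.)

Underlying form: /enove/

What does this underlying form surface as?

Rule 1: /e/ before nasal /n/ → [ẽ]
After rule 1: ẽnove
Rule 2: no segment meets the rule's conditions; no change.

[ẽnove]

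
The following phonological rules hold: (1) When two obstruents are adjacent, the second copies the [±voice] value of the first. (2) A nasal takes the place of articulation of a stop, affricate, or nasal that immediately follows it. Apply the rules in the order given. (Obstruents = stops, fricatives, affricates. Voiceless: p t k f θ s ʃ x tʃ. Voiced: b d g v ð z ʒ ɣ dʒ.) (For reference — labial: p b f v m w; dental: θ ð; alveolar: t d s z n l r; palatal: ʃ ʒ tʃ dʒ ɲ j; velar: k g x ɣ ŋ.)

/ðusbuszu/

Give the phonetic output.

Rule 1: /b/ after /s/ (voiceless) → [p]
Rule 1: /z/ after /s/ (voiceless) → [s]
After rule 1: ðuspussu
Rule 2: no segment meets the rule's conditions; no change.

[ðuspussu]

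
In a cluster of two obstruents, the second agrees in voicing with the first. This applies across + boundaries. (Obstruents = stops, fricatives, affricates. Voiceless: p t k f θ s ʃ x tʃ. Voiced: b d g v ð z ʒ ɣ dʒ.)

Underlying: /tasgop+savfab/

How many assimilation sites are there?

2

/g/ after /s/ (voiceless) → [k]
/f/ after /v/ (voiced) → [v]
2 segments change.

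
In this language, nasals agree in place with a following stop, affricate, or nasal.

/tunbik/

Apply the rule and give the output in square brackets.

/n/ before /b/ (labial) → [m]

[tumbik]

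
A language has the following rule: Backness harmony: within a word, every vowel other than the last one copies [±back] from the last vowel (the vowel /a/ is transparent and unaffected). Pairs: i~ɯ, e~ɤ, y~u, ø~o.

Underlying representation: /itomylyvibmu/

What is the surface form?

/i/ harmonizes with /u/ ([+back]) → [ɯ]
/y/ harmonizes with /u/ ([+back]) → [u]
/y/ harmonizes with /u/ ([+back]) → [u]
/i/ harmonizes with /u/ ([+back]) → [ɯ]

[ɯtomuluvɯbmu]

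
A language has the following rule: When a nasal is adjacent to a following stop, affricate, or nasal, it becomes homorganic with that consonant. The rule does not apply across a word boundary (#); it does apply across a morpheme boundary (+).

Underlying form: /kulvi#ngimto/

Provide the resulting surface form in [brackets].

/n/ before /g/ (velar) → [ŋ]
/m/ before /t/ (alveolar) → [n]

[kulvi#ŋginto]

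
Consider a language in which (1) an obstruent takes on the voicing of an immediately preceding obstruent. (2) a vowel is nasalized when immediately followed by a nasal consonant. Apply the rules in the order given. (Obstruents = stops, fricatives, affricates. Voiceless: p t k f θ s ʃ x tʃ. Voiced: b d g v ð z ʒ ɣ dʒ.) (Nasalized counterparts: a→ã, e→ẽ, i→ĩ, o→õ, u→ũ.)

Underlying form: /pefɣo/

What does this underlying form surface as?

Rule 1: /ɣ/ after /f/ (voiceless) → [x]
After rule 1: pefxo
Rule 2: no segment meets the rule's conditions; no change.

[pefxo]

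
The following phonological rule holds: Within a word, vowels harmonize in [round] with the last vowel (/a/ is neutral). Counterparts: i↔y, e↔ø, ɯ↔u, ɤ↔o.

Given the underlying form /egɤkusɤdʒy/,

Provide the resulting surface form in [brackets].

/e/ harmonizes with /y/ ([+round]) → [ø]
/ɤ/ harmonizes with /y/ ([+round]) → [o]
/ɤ/ harmonizes with /y/ ([+round]) → [o]

[øgokusodʒy]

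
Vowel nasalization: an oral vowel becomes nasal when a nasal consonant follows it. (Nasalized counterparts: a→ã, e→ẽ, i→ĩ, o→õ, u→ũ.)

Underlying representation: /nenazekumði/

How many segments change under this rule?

/e/ before nasal /n/ → [ẽ]
/u/ before nasal /m/ → [ũ]
2 segments change.

2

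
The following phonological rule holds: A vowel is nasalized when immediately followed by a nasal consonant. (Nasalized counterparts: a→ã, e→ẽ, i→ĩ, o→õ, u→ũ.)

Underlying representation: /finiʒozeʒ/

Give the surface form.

[fĩniʒozeʒ]

/i/ before nasal /n/ → [ĩ]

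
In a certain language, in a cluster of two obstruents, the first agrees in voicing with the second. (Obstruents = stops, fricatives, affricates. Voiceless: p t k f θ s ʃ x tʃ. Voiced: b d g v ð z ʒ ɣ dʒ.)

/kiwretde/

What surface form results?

/t/ before /d/ (voiced) → [d]

[kiwredde]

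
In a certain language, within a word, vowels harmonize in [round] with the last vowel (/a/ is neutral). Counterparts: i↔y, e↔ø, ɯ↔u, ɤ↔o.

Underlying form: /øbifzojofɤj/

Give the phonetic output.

[ebifzɤjɤfɤj]

/ø/ harmonizes with /ɤ/ ([-round]) → [e]
/o/ harmonizes with /ɤ/ ([-round]) → [ɤ]
/o/ harmonizes with /ɤ/ ([-round]) → [ɤ]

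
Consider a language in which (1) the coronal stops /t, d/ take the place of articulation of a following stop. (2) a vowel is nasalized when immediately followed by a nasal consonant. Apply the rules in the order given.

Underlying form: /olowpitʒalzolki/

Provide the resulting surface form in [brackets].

[olowpitʒalzolki]

Rule 1: no segment meets the rule's conditions; no change.
After rule 1: olowpitʒalzolki
Rule 2: no segment meets the rule's conditions; no change.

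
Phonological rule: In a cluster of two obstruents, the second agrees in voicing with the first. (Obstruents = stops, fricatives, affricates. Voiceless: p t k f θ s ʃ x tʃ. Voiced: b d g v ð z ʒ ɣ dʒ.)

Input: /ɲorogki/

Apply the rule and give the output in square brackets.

/k/ after /g/ (voiced) → [g]

[ɲoroggi]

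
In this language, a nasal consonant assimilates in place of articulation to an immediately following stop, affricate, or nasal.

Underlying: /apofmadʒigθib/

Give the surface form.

no segment meets the rule's conditions; no change.

[apofmadʒigθib]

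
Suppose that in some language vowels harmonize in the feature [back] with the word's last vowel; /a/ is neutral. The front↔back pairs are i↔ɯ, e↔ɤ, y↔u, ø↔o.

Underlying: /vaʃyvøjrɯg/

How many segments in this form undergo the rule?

/y/ harmonizes with /ɯ/ ([+back]) → [u]
/ø/ harmonizes with /ɯ/ ([+back]) → [o]
2 segments change.

2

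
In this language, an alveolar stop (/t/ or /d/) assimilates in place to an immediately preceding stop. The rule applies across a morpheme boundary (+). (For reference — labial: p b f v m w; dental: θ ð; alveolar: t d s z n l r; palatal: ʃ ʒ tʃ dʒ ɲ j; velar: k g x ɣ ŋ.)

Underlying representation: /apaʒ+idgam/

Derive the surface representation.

[apaʒ+idgam]

no segment meets the rule's conditions; no change.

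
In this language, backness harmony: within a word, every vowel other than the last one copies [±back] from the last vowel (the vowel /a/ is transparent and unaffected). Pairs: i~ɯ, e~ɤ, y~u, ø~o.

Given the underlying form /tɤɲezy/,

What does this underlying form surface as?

[teɲezy]

/ɤ/ harmonizes with /y/ ([-back]) → [e]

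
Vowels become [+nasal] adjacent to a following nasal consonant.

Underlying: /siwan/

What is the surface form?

[siwãn]

/a/ before nasal /n/ → [ã]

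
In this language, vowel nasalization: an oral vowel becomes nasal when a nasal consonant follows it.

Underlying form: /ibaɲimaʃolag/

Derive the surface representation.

/a/ before nasal /ɲ/ → [ã]
/i/ before nasal /m/ → [ĩ]

[ibãɲĩmaʃolag]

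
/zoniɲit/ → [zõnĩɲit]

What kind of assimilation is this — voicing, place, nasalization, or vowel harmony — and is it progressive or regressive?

/o/→[õ] /i/→[ĩ].
Each target copies a feature from the following segment, so the direction is regressive.

nasalization, regressive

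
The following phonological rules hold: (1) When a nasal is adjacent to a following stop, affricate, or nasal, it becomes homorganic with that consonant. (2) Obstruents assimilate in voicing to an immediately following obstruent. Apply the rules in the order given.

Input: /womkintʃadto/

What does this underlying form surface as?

[woŋkiɲtʃatto]

Rule 1: /m/ before /k/ (velar) → [ŋ]
Rule 1: /n/ before /tʃ/ (palatal) → [ɲ]
After rule 1: woŋkiɲtʃadto
Rule 2: /d/ before /t/ (voiceless) → [t]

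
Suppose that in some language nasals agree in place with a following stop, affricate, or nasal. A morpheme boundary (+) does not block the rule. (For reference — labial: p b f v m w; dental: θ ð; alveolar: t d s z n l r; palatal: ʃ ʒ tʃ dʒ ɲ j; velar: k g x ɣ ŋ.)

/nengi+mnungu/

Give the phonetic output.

/n/ before /g/ (velar) → [ŋ]
/m/ before /n/ (alveolar) → [n]
/n/ before /g/ (velar) → [ŋ]

[neŋgi+nnuŋgu]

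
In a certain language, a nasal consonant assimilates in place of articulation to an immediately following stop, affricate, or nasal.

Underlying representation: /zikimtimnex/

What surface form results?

[zikintinnex]

/m/ before /t/ (alveolar) → [n]
/m/ before /n/ (alveolar) → [n]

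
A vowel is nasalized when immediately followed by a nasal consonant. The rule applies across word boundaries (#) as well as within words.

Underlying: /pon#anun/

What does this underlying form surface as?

[põn#ãnũn]

/o/ before nasal /n/ → [õ]
/a/ before nasal /n/ → [ã]
/u/ before nasal /n/ → [ũ]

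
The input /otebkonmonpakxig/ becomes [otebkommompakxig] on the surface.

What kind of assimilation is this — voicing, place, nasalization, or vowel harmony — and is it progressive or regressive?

place assimilation, regressive

/n/→[m] /n/→[m].
Each target copies a feature from the following segment, so the direction is regressive.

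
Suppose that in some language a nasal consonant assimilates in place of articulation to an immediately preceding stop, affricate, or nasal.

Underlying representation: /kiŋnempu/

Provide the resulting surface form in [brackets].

[kiŋŋempu]

/n/ after /ŋ/ (velar) → [ŋ]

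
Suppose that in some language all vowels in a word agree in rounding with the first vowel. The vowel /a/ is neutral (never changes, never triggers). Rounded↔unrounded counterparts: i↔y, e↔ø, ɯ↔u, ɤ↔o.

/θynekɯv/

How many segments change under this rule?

/e/ harmonizes with /y/ ([+round]) → [ø]
/ɯ/ harmonizes with /y/ ([+round]) → [u]
2 segments change.

2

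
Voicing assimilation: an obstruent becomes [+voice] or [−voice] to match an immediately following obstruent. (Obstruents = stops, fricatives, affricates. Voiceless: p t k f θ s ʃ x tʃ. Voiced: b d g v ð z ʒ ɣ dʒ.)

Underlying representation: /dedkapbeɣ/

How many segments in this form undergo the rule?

/d/ before /k/ (voiceless) → [t]
/p/ before /b/ (voiced) → [b]
2 segments change.

2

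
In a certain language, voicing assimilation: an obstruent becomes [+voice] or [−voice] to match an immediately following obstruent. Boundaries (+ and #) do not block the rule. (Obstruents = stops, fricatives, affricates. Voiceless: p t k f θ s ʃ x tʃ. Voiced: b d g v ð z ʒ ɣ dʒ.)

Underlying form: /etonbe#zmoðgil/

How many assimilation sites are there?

0

No segment meets the rule's conditions.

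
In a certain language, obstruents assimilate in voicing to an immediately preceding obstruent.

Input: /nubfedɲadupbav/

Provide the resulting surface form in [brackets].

/f/ after /b/ (voiced) → [v]
/b/ after /p/ (voiceless) → [p]

[nubvedɲaduppav]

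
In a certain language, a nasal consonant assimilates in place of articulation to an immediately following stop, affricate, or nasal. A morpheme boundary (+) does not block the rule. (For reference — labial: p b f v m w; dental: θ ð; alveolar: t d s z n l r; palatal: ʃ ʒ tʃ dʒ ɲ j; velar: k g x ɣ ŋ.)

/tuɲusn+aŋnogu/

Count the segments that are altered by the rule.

1

/ŋ/ before /n/ (alveolar) → [n]
1 segment changes.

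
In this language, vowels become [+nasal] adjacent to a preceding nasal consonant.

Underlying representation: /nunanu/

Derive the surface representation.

[nũnãnũ]

/u/ after nasal /n/ → [ũ]
/a/ after nasal /n/ → [ã]
/u/ after nasal /n/ → [ũ]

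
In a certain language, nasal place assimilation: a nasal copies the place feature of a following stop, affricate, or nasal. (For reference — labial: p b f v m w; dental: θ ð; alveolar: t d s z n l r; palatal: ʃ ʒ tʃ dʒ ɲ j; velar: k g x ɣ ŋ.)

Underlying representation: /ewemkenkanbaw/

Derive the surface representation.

/m/ before /k/ (velar) → [ŋ]
/n/ before /k/ (velar) → [ŋ]
/n/ before /b/ (labial) → [m]

[eweŋkeŋkambaw]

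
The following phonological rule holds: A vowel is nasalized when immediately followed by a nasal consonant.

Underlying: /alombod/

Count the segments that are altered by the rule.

/o/ before nasal /m/ → [õ]
1 segment changes.

1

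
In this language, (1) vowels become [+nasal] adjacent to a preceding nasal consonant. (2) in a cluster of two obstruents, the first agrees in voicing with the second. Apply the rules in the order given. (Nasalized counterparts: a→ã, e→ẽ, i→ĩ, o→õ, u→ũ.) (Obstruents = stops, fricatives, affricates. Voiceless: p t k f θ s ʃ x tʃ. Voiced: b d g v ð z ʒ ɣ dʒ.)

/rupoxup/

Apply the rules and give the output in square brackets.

Rule 1: no segment meets the rule's conditions; no change.
After rule 1: rupoxup
Rule 2: no segment meets the rule's conditions; no change.

[rupoxup]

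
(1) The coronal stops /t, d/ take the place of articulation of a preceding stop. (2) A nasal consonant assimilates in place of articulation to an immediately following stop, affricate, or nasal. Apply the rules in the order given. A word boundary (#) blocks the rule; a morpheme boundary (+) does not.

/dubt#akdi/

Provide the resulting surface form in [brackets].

[dubp#akgi]

Rule 1: /t/ after /b/ (labial) → [p]
Rule 1: /d/ after /k/ (velar) → [g]
After rule 1: dubp#akgi
Rule 2: no segment meets the rule's conditions; no change.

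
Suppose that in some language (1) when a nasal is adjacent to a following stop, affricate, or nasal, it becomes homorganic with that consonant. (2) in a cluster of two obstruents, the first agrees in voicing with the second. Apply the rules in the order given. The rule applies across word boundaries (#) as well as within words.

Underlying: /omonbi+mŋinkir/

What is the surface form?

Rule 1: /n/ before /b/ (labial) → [m]
Rule 1: /m/ before /ŋ/ (velar) → [ŋ]
Rule 1: /n/ before /k/ (velar) → [ŋ]
After rule 1: omombi+ŋŋiŋkir
Rule 2: no segment meets the rule's conditions; no change.

[omombi+ŋŋiŋkir]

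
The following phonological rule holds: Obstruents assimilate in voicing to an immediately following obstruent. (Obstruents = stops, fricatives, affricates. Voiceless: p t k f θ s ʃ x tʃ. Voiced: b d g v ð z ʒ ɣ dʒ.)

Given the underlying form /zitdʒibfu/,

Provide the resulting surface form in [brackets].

[ziddʒipfu]

/t/ before /dʒ/ (voiced) → [d]
/b/ before /f/ (voiceless) → [p]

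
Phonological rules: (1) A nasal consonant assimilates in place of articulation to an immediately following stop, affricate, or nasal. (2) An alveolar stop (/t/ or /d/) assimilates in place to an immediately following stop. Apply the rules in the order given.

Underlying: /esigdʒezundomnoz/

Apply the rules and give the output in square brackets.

Rule 1: /m/ before /n/ (alveolar) → [n]
After rule 1: esigdʒezundonnoz
Rule 2: no segment meets the rule's conditions; no change.

[esigdʒezundonnoz]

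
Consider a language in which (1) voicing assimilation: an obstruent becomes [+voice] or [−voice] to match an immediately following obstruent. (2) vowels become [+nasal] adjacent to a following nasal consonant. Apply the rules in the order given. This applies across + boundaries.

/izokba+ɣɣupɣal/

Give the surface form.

[izogba+ɣɣubɣal]

Rule 1: /k/ before /b/ (voiced) → [g]
Rule 1: /p/ before /ɣ/ (voiced) → [b]
After rule 1: izogba+ɣɣubɣal
Rule 2: no segment meets the rule's conditions; no change.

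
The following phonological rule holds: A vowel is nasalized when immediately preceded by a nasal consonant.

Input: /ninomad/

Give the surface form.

/i/ after nasal /n/ → [ĩ]
/o/ after nasal /n/ → [õ]
/a/ after nasal /m/ → [ã]

[nĩnõmãd]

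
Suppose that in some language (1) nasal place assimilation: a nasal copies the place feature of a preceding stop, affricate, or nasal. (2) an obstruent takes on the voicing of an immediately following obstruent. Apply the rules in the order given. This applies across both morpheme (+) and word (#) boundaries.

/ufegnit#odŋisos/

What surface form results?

[ufegŋit#odnisos]

Rule 1: /n/ after /g/ (velar) → [ŋ]
Rule 1: /ŋ/ after /d/ (alveolar) → [n]
After rule 1: ufegŋit#odnisos
Rule 2: no segment meets the rule's conditions; no change.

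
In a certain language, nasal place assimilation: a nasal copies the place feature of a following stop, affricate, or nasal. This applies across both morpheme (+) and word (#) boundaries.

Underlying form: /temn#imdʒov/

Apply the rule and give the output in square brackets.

/m/ before /n/ (alveolar) → [n]
/m/ before /dʒ/ (palatal) → [ɲ]

[tenn#iɲdʒov]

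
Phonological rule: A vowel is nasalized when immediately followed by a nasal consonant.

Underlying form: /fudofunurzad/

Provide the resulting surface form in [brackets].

/u/ before nasal /n/ → [ũ]

[fudofũnurzad]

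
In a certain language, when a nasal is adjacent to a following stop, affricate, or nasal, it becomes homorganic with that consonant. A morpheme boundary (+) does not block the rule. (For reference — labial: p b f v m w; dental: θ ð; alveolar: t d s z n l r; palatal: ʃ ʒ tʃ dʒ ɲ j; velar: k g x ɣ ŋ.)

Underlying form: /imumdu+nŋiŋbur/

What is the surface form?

[imundu+ŋŋimbur]

/m/ before /d/ (alveolar) → [n]
/n/ before /ŋ/ (velar) → [ŋ]
/ŋ/ before /b/ (labial) → [m]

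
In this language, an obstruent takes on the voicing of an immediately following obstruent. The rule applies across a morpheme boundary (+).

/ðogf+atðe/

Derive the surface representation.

/g/ before /f/ (voiceless) → [k]
/t/ before /ð/ (voiced) → [d]

[ðokf+adðe]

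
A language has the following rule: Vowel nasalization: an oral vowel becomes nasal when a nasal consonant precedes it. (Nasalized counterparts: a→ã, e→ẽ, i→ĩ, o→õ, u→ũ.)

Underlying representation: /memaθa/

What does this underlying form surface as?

[mẽmãθa]

/e/ after nasal /m/ → [ẽ]
/a/ after nasal /m/ → [ã]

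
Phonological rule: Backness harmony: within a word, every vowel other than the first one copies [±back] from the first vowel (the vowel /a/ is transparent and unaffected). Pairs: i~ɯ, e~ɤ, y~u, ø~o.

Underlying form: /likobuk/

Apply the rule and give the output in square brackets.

[likøbyk]

/o/ harmonizes with /i/ ([-back]) → [ø]
/u/ harmonizes with /i/ ([-back]) → [y]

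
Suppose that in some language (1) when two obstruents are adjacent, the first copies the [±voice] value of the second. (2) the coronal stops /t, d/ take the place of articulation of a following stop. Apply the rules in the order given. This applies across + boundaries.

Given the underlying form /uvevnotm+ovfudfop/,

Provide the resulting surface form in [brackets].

Rule 1: /v/ before /f/ (voiceless) → [f]
Rule 1: /d/ before /f/ (voiceless) → [t]
After rule 1: uvevnotm+offutfop
Rule 2: no segment meets the rule's conditions; no change.

[uvevnotm+offutfop]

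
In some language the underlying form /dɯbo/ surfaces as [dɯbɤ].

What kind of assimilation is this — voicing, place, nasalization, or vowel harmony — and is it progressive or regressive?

/o/→[ɤ].
Vowels agree with the first vowel, so the harmony is progressive.

vowel harmony, progressive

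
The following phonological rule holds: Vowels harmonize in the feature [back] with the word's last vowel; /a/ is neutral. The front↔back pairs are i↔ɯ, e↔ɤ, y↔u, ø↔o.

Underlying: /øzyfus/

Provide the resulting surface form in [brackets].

[ozufus]

/ø/ harmonizes with /u/ ([+back]) → [o]
/y/ harmonizes with /u/ ([+back]) → [u]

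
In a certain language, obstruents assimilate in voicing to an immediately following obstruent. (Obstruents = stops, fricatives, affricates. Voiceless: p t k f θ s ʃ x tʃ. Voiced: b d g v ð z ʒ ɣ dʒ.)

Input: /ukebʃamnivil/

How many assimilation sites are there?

/b/ before /ʃ/ (voiceless) → [p]
1 segment changes.

1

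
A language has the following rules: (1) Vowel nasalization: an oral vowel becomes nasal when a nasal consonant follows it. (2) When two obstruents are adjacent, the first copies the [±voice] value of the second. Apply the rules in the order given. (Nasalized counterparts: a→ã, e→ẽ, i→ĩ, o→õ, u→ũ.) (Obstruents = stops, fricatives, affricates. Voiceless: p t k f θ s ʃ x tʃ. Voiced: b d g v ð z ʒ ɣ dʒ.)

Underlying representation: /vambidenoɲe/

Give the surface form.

[vãmbidẽnõɲe]

Rule 1: /a/ before nasal /m/ → [ã]
Rule 1: /e/ before nasal /n/ → [ẽ]
Rule 1: /o/ before nasal /ɲ/ → [õ]
After rule 1: vãmbidẽnõɲe
Rule 2: no segment meets the rule's conditions; no change.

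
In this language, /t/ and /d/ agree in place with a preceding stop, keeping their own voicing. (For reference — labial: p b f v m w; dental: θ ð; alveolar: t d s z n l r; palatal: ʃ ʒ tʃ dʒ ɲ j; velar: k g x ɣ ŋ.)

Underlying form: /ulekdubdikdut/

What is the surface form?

/d/ after /k/ (velar) → [g]
/d/ after /b/ (labial) → [b]
/d/ after /k/ (velar) → [g]

[ulekgubbikgut]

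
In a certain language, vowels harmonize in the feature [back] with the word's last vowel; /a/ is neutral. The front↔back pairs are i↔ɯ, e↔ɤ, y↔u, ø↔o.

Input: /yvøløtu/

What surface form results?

[uvolotu]

/y/ harmonizes with /u/ ([+back]) → [u]
/ø/ harmonizes with /u/ ([+back]) → [o]
/ø/ harmonizes with /u/ ([+back]) → [o]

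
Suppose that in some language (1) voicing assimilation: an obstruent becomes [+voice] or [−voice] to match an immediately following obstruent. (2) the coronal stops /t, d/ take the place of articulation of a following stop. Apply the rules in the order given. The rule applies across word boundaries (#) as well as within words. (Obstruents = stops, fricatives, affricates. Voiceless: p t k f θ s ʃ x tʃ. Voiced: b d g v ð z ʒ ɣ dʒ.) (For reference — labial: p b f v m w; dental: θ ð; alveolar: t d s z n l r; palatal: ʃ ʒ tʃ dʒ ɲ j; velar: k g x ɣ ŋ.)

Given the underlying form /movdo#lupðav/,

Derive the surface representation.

[movdo#lubðav]

Rule 1: /p/ before /ð/ (voiced) → [b]
After rule 1: movdo#lubðav
Rule 2: no segment meets the rule's conditions; no change.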